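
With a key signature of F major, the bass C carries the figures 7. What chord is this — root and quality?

C dominant seventh

The figures 7 indicate a seventh chord in root position.
In root position the bass is the root, so the root is C.
The chord tones are C, E, G, Bb, giving C dominant seventh.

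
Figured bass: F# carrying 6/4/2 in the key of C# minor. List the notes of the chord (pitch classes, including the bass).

A second above F# in this key is G#.
A fourth above F# in this key is B.
A sixth above F# in this key is D#.
Together with the bass F#, this spells G# minor seventh in third inversion.

F#, G#, B, D#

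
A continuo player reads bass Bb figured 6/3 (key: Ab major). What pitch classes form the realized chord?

A third above Bb in this key is Db.
A sixth above Bb in this key is G.
Together with the bass Bb, this spells G diminished in first inversion.

Bb, Db, G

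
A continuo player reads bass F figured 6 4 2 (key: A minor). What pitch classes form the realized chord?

A second above F in this key is G.
A fourth above F in this key is B.
A sixth above F in this key is D.
Together with the bass F, this spells G dominant seventh in third inversion.

F, G, B, D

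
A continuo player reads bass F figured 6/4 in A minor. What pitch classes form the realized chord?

A fourth above F in this key is B.
A sixth above F in this key is D.
Together with the bass F, this spells B diminished in second inversion.

F, B, D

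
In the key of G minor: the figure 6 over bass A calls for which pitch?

F

Counting 5 letter steps above A lands on F; in G minor, that letter is F.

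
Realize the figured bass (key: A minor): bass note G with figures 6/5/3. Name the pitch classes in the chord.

G, B, D, E

A third above G in this key is B.
A fifth above G in this key is D.
A sixth above G in this key is E.
Together with the bass G, this spells E minor seventh in first inversion.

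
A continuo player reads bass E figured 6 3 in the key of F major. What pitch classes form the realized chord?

E, G, C

A third above E in this key is G.
A sixth above E in this key is C.
Together with the bass E, this spells C major in first inversion.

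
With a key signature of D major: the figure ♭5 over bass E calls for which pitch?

Counting 4 letter steps above E lands on B; in D major, that letter is B.
The b5 figure lowers it a semitone, giving Bb.

Bb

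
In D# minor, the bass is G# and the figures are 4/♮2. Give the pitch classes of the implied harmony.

G#, A, C#, E#

The written figures 4/♮2 are shorthand for 6/4/2: the 6 is implied.
A second above G# in this key is A#, made natural (A) by the ♮ figure.
A fourth above G# in this key is C#.
A sixth above G# in this key is E#.
Together with the bass G#, this spells A augmented major seventh in third inversion.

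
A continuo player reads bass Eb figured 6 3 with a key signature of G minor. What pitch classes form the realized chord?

Eb, G, C

A third above Eb in this key is G.
A sixth above Eb in this key is C.
Together with the bass Eb, this spells C minor in first inversion.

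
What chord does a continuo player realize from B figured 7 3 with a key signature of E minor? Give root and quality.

B minor seventh

The figures 7 3 indicate a seventh chord in root position.
In root position the bass is the root, so the root is B.
The chord tones are B, D, F#, A, giving B minor seventh.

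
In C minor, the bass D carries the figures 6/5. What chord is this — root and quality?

The figures 6/5 indicate a seventh chord in first inversion.
In first inversion the root lies a sixth above the bass: a sixth above D in C minor is Bb.
The chord tones are D, F, Ab, Bb, giving Bb dominant seventh.

Bb dominant seventh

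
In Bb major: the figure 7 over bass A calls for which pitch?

G

Counting 6 letter steps above A lands on G; in Bb major, that letter is G.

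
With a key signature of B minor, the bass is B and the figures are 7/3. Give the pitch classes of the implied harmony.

B, D, F#, A

The written figures 7/3 are shorthand for 7/5/3: the 5 is implied.
A third above B in this key is D.
A fifth above B in this key is F#.
A seventh above B in this key is A.
Together with the bass B, this spells B minor seventh in root position.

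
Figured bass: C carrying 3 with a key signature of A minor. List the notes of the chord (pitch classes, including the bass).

The written figures 3 are shorthand for 5/3: the 5 is implied.
A third above C in this key is E.
A fifth above C in this key is G.
Together with the bass C, this spells C major in root position.

C, E, G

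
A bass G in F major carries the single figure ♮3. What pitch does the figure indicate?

B

Counting 2 letter steps above G lands on B; in F major, that letter is Bb.
The ♮3 figure makes it natural, giving B.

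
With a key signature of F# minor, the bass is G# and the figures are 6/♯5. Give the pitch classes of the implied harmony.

G#, B, D#, E

The written figures 6/♯5 are shorthand for 6/5/3: the 3 is implied.
A third above G# in this key is B.
A fifth above G# in this key is D, raised to D# by the sharp.
A sixth above G# in this key is E.
Together with the bass G#, this spells E major seventh in first inversion.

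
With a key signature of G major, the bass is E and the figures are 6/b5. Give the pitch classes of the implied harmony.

The written figures 6/b5 are shorthand for 6/5/3: the 3 is implied.
A third above E in this key is G.
A fifth above E in this key is B, lowered to Bb by the flat.
A sixth above E in this key is C.
Together with the bass E, this spells C dominant seventh in first inversion.

E, G, Bb, C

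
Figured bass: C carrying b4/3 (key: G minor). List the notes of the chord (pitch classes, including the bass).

C, Eb, Fb, A

The written figures b4/3 are shorthand for 6/4/3: the 6 is implied.
A third above C in this key is Eb.
A fourth above C in this key is F, lowered to Fb by the flat.
A sixth above C in this key is A.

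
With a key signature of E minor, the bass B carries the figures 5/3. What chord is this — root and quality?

B minor

The figures 5/3 indicate a triad in root position.
In root position the bass is the root, so the root is B.
The chord tones are B, D, F#, giving B minor.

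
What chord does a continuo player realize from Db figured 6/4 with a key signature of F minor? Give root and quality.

G diminished

The figures 6/4 indicate a triad in second inversion.
In second inversion the root lies a fourth above the bass: a fourth above Db in F minor is G.
The chord tones are Db, G, Bb, giving G diminished.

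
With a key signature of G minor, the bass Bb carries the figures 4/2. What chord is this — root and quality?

C minor seventh

The figures 4/2 indicate a seventh chord in third inversion.
In third inversion the root lies a second above the bass: a second above Bb in G minor is C.
The chord tones are Bb, C, Eb, G, giving C minor seventh.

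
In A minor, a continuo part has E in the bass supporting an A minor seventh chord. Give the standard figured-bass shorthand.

4/3

E is the fifth of A minor seventh, so the chord is in second inversion.
A seventh chord in second inversion is figured 6/4/3, conventionally abbreviated 4/3.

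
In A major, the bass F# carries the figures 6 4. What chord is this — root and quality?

The figures 6 4 indicate a triad in second inversion.
In second inversion the root lies a fourth above the bass: a fourth above F# in A major is B.
The chord tones are F#, B, D, giving B minor.

B minor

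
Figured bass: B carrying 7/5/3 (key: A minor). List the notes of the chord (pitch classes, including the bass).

B, D, F, A

A third above B in this key is D.
A fifth above B in this key is F.
A seventh above B in this key is A.
Together with the bass B, this spells B half-diminished seventh in root position.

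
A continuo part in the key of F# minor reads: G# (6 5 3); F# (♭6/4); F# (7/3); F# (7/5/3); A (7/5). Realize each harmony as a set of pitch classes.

G# (6/5/3): G#, B, D, E.
F# (b6/4): F#, B, Db.
F# (7/5/3): F#, A, C#, E.
F# (7/5/3): F#, A, C#, E.
A (7/5/3): A, C#, E, G#.

G#, B, D, E | F#, B, Db | F#, A, C#, E | F#, A, C#, E | A, C#, E, G#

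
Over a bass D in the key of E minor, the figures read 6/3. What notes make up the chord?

D, F#, B

A third above D in this key is F#.
A sixth above D in this key is B.
Together with the bass D, this spells B minor in first inversion.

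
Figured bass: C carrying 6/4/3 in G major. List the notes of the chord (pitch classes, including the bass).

C, E, F#, A

A third above C in this key is E.
A fourth above C in this key is F#.
A sixth above C in this key is A.
Together with the bass C, this spells F# half-diminished seventh in second inversion.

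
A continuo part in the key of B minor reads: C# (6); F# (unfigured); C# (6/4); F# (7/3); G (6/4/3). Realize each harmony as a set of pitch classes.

C# (6/3): C#, E, A.
F# (5/3): F#, A, C#.
C# (6/4): C#, F#, A.
F# (7/5/3): F#, A, C#, E.
G (6/4/3): G, B, C#, E.

C#, E, A | F#, A, C# | C#, F#, A | F#, A, C#, E | G, B, C#, E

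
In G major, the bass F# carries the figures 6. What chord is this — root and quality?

The figures 6 indicate a triad in first inversion.
In first inversion the root lies a sixth above the bass: a sixth above F# in G major is D.
The chord tones are F#, A, D, giving D major.

D major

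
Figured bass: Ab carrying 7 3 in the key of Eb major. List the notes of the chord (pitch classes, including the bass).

Ab, C, Eb, G

The written figures 7 3 are shorthand for 7/5/3: the 5 is implied.
A third above Ab in this key is C.
A fifth above Ab in this key is Eb.
A seventh above Ab in this key is G.
Together with the bass Ab, this spells Ab major seventh in root position.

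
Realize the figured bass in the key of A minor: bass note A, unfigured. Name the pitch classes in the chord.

An unfigured bass implies 5/3.
A third above A in this key is C.
A fifth above A in this key is E.
Together with the bass A, this spells A minor in root position.

A, C, E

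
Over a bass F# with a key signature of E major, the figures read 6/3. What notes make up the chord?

F#, A, D#

A third above F# in this key is A.
A sixth above F# in this key is D#.
Together with the bass F#, this spells D# diminished in first inversion.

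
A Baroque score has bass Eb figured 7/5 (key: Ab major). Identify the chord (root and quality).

Eb dominant seventh

The figures 7/5 indicate a seventh chord in root position.
In root position the bass is the root, so the root is Eb.
The chord tones are Eb, G, Bb, Db, giving Eb dominant seventh.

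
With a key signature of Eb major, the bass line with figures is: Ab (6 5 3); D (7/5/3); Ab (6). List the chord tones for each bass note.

Ab, C, Eb, F | D, F, Ab, C | Ab, C, F

Ab (6/5/3): Ab, C, Eb, F.
D (7/5/3): D, F, Ab, C.
Ab (6/3): Ab, C, F.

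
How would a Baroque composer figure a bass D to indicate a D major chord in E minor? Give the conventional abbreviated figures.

no figures

D is the root of D major, so the chord is in root position.
A triad in root position is figured 5/3, conventionally abbreviated (no figures — root-position triad).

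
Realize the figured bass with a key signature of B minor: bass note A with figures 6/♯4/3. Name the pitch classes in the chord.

A, C#, D#, F#

A third above A in this key is C#.
A fourth above A in this key is D, raised to D# by the sharp.
A sixth above A in this key is F#.
Together with the bass A, this spells D# half-diminished seventh in second inversion.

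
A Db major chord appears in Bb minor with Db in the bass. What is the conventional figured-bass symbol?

Db is the root of Db major, so the chord is in root position.
A triad in root position is figured 5/3, conventionally abbreviated (no figures — root-position triad).

no figures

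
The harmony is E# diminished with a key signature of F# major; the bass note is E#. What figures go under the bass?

no figures

E# is the root of E# diminished, so the chord is in root position.
A triad in root position is figured 5/3, conventionally abbreviated (no figures — root-position triad).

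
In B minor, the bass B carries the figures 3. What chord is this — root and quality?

The figures 3 indicate a triad in root position.
In root position the bass is the root, so the root is B.
The chord tones are B, D, F#, giving B minor.

B minor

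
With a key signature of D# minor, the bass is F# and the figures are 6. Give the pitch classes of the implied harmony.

The written figures 6 are shorthand for 6/3: the 3 is implied.
A third above F# in this key is A#.
A sixth above F# in this key is D#.
Together with the bass F#, this spells D# minor in first inversion.

F#, A#, D#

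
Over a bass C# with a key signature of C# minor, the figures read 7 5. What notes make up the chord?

C#, E, G#, B

The written figures 7 5 are shorthand for 7/5/3: the 3 is implied.
A third above C# in this key is E.
A fifth above C# in this key is G#.
A seventh above C# in this key is B.
Together with the bass C#, this spells C# minor seventh in root position.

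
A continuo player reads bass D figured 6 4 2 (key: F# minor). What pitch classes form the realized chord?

A second above D in this key is E.
A fourth above D in this key is G#.
A sixth above D in this key is B.
Together with the bass D, this spells E dominant seventh in third inversion.

D, E, G#, B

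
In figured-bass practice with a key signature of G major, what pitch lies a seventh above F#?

Counting 6 letter steps above F# lands on E; in G major, that letter is E.

E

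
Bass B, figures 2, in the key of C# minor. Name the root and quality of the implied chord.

C# minor seventh

The figures 2 indicate a seventh chord in third inversion.
In third inversion the root lies a second above the bass: a second above B in C# minor is C#.
The chord tones are B, C#, E, G#, giving C# minor seventh.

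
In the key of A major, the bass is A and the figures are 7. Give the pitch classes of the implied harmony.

A, C#, E, G#

The written figures 7 are shorthand for 7/5/3: the 5/3 are implied.
A third above A in this key is C#.
A fifth above A in this key is E.
A seventh above A in this key is G#.
Together with the bass A, this spells A major seventh in root position.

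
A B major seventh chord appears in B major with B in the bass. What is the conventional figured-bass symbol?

7

B is the root of B major seventh, so the chord is in root position.
A seventh chord in root position is figured 7/5/3, conventionally abbreviated 7.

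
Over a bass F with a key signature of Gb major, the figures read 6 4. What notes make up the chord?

A fourth above F in this key is Bb.
A sixth above F in this key is Db.
Together with the bass F, this spells Bb minor in second inversion.

F, Bb, Db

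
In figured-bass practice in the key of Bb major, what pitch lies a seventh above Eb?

Counting 6 letter steps above Eb lands on D; in Bb major, that letter is D.

D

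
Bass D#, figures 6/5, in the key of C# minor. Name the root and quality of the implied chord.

The figures 6/5 indicate a seventh chord in first inversion.
In first inversion the root lies a sixth above the bass: a sixth above D# in C# minor is B.
The chord tones are D#, F#, A, B, giving B dominant seventh.

B dominant seventh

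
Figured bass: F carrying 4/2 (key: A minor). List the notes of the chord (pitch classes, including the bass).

F, G, B, D

The written figures 4/2 are shorthand for 6/4/2: the 6 is implied.
A second above F in this key is G.
A fourth above F in this key is B.
A sixth above F in this key is D.
Together with the bass F, this spells G dominant seventh in third inversion.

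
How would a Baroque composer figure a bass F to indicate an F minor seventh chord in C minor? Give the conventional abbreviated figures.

F is the root of F minor seventh, so the chord is in root position.
A seventh chord in root position is figured 7/5/3, conventionally abbreviated 7.

7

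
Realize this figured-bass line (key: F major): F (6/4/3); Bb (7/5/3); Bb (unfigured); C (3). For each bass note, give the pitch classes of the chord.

F, A, Bb, D | Bb, D, F, A | Bb, D, F | C, E, G

F (6/4/3): F, A, Bb, D.
Bb (7/5/3): Bb, D, F, A.
Bb (5/3): Bb, D, F.
C (5/3): C, E, G.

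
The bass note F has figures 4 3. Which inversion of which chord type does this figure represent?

seventh chord, second inversion

4 3 is shorthand for 6/4/3.
Intervals of 6/4/3 above the bass form a seventh chord; the bass is the fifth, so this is second inversion.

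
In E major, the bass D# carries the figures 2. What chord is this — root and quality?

The figures 2 indicate a seventh chord in third inversion.
In third inversion the root lies a second above the bass: a second above D# in E major is E.
The chord tones are D#, E, G#, B, giving E major seventh.

E major seventh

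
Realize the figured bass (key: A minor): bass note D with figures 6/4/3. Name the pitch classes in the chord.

A third above D in this key is F.
A fourth above D in this key is G.
A sixth above D in this key is B.
Together with the bass D, this spells G dominant seventh in second inversion.

D, F, G, B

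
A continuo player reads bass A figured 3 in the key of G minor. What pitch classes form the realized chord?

The written figures 3 are shorthand for 5/3: the 5 is implied.
A third above A in this key is C.
A fifth above A in this key is Eb.
Together with the bass A, this spells A diminished in root position.

A, C, Eb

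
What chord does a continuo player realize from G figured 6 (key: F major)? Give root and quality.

E diminished

The figures 6 indicate a triad in first inversion.
In first inversion the root lies a sixth above the bass: a sixth above G in F major is E.
The chord tones are G, Bb, E, giving E diminished.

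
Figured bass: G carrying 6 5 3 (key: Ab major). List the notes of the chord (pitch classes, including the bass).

A third above G in this key is Bb.
A fifth above G in this key is Db.
A sixth above G in this key is Eb.
Together with the bass G, this spells Eb dominant seventh in first inversion.

G, Bb, Db, Eb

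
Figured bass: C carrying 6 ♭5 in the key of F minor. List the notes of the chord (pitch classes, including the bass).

C, Eb, Gb, Ab

The written figures 6 ♭5 are shorthand for 6/5/3: the 3 is implied.
A third above C in this key is Eb.
A fifth above C in this key is G, lowered to Gb by the flat.
A sixth above C in this key is Ab.
Together with the bass C, this spells Ab dominant seventh in first inversion.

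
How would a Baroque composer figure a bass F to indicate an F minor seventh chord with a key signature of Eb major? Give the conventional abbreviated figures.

7

F is the root of F minor seventh, so the chord is in root position.
A seventh chord in root position is figured 7/5/3, conventionally abbreviated 7.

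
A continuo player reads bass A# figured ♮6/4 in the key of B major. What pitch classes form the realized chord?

A fourth above A# in this key is D#.
A sixth above A# in this key is F#, made natural (F) by the ♮ figure.

A#, D#, F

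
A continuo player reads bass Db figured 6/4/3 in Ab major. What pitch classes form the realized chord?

Db, F, G, Bb

A third above Db in this key is F.
A fourth above Db in this key is G.
A sixth above Db in this key is Bb.
Together with the bass Db, this spells G half-diminished seventh in second inversion.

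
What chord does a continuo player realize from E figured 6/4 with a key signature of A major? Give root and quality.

A major

The figures 6/4 indicate a triad in second inversion.
In second inversion the root lies a fourth above the bass: a fourth above E in A major is A.
The chord tones are E, A, C#, giving A major.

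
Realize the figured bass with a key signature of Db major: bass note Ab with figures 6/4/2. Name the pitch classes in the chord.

Ab, Bb, Db, F

A second above Ab in this key is Bb.
A fourth above Ab in this key is Db.
A sixth above Ab in this key is F.
Together with the bass Ab, this spells Bb minor seventh in third inversion.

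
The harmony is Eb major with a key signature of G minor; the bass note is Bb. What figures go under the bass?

Bb is the fifth of Eb major, so the chord is in second inversion.
A triad in second inversion is figured 6/4, conventionally abbreviated 6/4.

6/4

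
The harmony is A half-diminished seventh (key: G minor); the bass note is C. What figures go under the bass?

C is the third of A half-diminished seventh, so the chord is in first inversion.
A seventh chord in first inversion is figured 6/5/3, conventionally abbreviated 6/5.

6/5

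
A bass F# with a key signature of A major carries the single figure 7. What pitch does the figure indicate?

E

Counting 6 letter steps above F# lands on E; in A major, that letter is E.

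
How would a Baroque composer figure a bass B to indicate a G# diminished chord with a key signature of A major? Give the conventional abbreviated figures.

B is the third of G# diminished, so the chord is in first inversion.
A triad in first inversion is figured 6/3, conventionally abbreviated 6.

6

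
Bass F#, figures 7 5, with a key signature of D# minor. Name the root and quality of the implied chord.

F# major seventh

The figures 7 5 indicate a seventh chord in root position.
In root position the bass is the root, so the root is F#.
The chord tones are F#, A#, C#, E#, giving F# major seventh.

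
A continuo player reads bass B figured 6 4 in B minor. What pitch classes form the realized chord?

B, E, G

A fourth above B in this key is E.
A sixth above B in this key is G.
Together with the bass B, this spells E minor in second inversion.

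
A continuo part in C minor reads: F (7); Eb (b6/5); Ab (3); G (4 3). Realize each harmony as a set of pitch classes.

F, Ab, C, Eb | Eb, G, Bb, Cb | Ab, C, Eb | G, Bb, C, Eb

F (7/5/3): F, Ab, C, Eb.
Eb (b6/5/3): Eb, G, Bb, Cb.
Ab (5/3): Ab, C, Eb.
G (6/4/3): G, Bb, C, Eb.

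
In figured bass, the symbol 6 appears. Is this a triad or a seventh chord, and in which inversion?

triad, first inversion

6 is shorthand for 6/3.
Intervals of 6/3 above the bass form a triad; the bass is the third, so this is first inversion.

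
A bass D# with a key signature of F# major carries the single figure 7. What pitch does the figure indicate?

Counting 6 letter steps above D# lands on C; in F# major, that letter is C#.

C#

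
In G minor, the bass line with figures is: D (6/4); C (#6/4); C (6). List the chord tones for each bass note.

D (6/4): D, G, Bb.
C (#6/4): C, F, A#.
C (6/3): C, Eb, A.

D, G, Bb | C, F, A# | C, Eb, A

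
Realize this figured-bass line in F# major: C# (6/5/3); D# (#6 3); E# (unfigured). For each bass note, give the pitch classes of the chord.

C# (6/5/3): C#, E#, G#, A#.
D# (#6/3): D#, F#, B#.
E# (5/3): E#, G#, B.

C#, E#, G#, A# | D#, F#, B# | E#, G#, B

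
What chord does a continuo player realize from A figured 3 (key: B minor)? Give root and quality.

The figures 3 indicate a triad in root position.
In root position the bass is the root, so the root is A.
The chord tones are A, C#, E, giving A major.

A major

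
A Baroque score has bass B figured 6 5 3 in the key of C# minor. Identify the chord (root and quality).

The figures 6 5 3 indicate a seventh chord in first inversion.
In first inversion the root lies a sixth above the bass: a sixth above B in C# minor is G#.
The chord tones are B, D#, F#, G#, giving G# minor seventh.

G# minor seventh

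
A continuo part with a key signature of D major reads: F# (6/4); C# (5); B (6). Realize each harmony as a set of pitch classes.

F# (6/4): F#, B, D.
C# (5/3): C#, E, G.
B (6/3): B, D, G.

F#, B, D | C#, E, G | B, D, G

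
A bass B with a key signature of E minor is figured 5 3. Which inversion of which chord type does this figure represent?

triad, root position

Intervals of 5/3 above the bass form a triad; the bass is the root, so this is root position.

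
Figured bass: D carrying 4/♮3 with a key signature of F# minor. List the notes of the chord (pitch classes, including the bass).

The written figures 4/♮3 are shorthand for 6/4/3: the 6 is implied.
A third above D in this key is F#, made natural (F) by the ♮ figure.
A fourth above D in this key is G#.
A sixth above D in this key is B.
Together with the bass D, this spells G# diminished seventh in second inversion.

D, F, G#, B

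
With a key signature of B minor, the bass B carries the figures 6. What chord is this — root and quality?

The figures 6 indicate a triad in first inversion.
In first inversion the root lies a sixth above the bass: a sixth above B in B minor is G.
The chord tones are B, D, G, giving G major.

G major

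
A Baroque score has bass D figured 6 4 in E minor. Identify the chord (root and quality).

The figures 6 4 indicate a triad in second inversion.
In second inversion the root lies a fourth above the bass: a fourth above D in E minor is G.
The chord tones are D, G, B, giving G major.

G major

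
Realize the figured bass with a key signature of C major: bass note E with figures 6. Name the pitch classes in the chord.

E, G, C

The written figures 6 are shorthand for 6/3: the 3 is implied.
A third above E in this key is G.
A sixth above E in this key is C.
Together with the bass E, this spells C major in first inversion.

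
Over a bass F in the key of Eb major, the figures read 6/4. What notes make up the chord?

F, Bb, D

A fourth above F in this key is Bb.
A sixth above F in this key is D.
Together with the bass F, this spells Bb major in second inversion.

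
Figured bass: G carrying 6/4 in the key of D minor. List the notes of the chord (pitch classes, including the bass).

A fourth above G in this key is C.
A sixth above G in this key is E.
Together with the bass G, this spells C major in second inversion.

G, C, E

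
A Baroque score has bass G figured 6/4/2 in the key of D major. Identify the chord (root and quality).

A dominant seventh

The figures 6/4/2 indicate a seventh chord in third inversion.
In third inversion the root lies a second above the bass: a second above G in D major is A.
The chord tones are G, A, C#, E, giving A dominant seventh.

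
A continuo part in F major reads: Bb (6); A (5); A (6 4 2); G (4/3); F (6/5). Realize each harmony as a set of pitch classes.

Bb, D, G | A, C, E | A, Bb, D, F | G, Bb, C, E | F, A, C, D

Bb (6/3): Bb, D, G.
A (5/3): A, C, E.
A (6/4/2): A, Bb, D, F.
G (6/4/3): G, Bb, C, E.
F (6/5/3): F, A, C, D.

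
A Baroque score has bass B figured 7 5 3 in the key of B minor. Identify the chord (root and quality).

B minor seventh

The figures 7 5 3 indicate a seventh chord in root position.
In root position the bass is the root, so the root is B.
The chord tones are B, D, F#, A, giving B minor seventh.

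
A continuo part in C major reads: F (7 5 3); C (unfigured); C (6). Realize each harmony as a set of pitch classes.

F (7/5/3): F, A, C, E.
C (5/3): C, E, G.
C (6/3): C, E, A.

F, A, C, E | C, E, G | C, E, A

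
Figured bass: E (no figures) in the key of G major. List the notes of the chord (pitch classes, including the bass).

E, G, B

An unfigured bass implies 5/3.
A third above E in this key is G.
A fifth above E in this key is B.
Together with the bass E, this spells E minor in root position.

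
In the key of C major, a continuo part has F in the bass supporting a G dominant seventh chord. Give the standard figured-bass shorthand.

F is the seventh of G dominant seventh, so the chord is in third inversion.
A seventh chord in third inversion is figured 6/4/2, conventionally abbreviated 4/2.

4/2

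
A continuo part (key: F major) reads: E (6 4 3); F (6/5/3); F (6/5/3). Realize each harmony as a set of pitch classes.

E (6/4/3): E, G, A, C.
F (6/5/3): F, A, C, D.
F (6/5/3): F, A, C, D.

E, G, A, C | F, A, C, D | F, A, C, D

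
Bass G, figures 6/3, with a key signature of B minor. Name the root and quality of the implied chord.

The figures 6/3 indicate a triad in first inversion.
In first inversion the root lies a sixth above the bass: a sixth above G in B minor is E.
The chord tones are G, B, E, giving E minor.

E minor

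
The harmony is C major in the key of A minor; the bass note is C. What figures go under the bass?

C is the root of C major, so the chord is in root position.
A triad in root position is figured 5/3, conventionally abbreviated (no figures — root-position triad).

no figures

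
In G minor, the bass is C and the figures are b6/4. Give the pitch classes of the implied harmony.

C, F, Ab

A fourth above C in this key is F.
A sixth above C in this key is A, lowered to Ab by the flat.
Together with the bass C, this spells F minor in second inversion.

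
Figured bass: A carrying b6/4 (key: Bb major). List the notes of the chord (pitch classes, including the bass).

A, D, Fb

A fourth above A in this key is D.
A sixth above A in this key is F, lowered to Fb by the flat.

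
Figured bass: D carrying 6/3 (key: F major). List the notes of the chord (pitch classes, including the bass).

A third above D in this key is F.
A sixth above D in this key is Bb.
Together with the bass D, this spells Bb major in first inversion.

D, F, Bb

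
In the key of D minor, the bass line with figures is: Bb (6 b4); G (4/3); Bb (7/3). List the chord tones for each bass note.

Bb, Eb, G | G, Bb, C, E | Bb, D, F, A

Bb (6/b4): Bb, Eb, G.
G (6/4/3): G, Bb, C, E.
Bb (7/5/3): Bb, D, F, A.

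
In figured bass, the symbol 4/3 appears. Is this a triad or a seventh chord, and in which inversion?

seventh chord, second inversion

4/3 is shorthand for 6/4/3.
Intervals of 6/4/3 above the bass form a seventh chord; the bass is the fifth, so this is second inversion.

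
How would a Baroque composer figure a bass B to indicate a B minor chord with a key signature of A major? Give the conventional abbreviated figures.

no figures

B is the root of B minor, so the chord is in root position.
A triad in root position is figured 5/3, conventionally abbreviated (no figures — root-position triad).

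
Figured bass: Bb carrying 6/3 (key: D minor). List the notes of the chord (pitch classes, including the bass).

A third above Bb in this key is D.
A sixth above Bb in this key is G.
Together with the bass Bb, this spells G minor in first inversion.

Bb, D, G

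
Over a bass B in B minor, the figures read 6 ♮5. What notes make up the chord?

B, D, F, G

The written figures 6 ♮5 are shorthand for 6/5/3: the 3 is implied.
A third above B in this key is D.
A fifth above B in this key is F#, made natural (F) by the ♮ figure.
A sixth above B in this key is G.
Together with the bass B, this spells G dominant seventh in first inversion.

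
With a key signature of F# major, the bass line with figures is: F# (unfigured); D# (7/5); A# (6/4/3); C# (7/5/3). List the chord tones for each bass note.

F#, A#, C# | D#, F#, A#, C# | A#, C#, D#, F# | C#, E#, G#, B

F# (5/3): F#, A#, C#.
D# (7/5/3): D#, F#, A#, C#.
A# (6/4/3): A#, C#, D#, F#.
C# (7/5/3): C#, E#, G#, B.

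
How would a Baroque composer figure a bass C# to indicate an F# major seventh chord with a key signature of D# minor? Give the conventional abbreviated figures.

C# is the fifth of F# major seventh, so the chord is in second inversion.
A seventh chord in second inversion is figured 6/4/3, conventionally abbreviated 4/3.

4/3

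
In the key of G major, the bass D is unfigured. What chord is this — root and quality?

An unfigured bass indicates a triad in root position.
In root position the bass is the root, so the root is D.
The chord tones are D, F#, A, giving D major.

D major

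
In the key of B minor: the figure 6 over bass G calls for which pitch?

Counting 5 letter steps above G lands on E; in B minor, that letter is E.

E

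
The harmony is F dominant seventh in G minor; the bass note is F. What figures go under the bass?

F is the root of F dominant seventh, so the chord is in root position.
A seventh chord in root position is figured 7/5/3, conventionally abbreviated 7.

7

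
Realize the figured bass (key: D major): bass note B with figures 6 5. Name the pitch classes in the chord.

The written figures 6 5 are shorthand for 6/5/3: the 3 is implied.
A third above B in this key is D.
A fifth above B in this key is F#.
A sixth above B in this key is G.
Together with the bass B, this spells G major seventh in first inversion.

B, D, F#, G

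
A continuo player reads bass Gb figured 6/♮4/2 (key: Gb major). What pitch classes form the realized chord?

Gb, Ab, C, Eb

A second above Gb in this key is Ab.
A fourth above Gb in this key is Cb, made natural (C) by the ♮ figure.
A sixth above Gb in this key is Eb.
Together with the bass Gb, this spells Ab dominant seventh in third inversion.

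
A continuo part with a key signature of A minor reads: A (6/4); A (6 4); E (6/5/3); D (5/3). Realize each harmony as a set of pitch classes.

A (6/4): A, D, F.
A (6/4): A, D, F.
E (6/5/3): E, G, B, C.
D (5/3): D, F, A.

A, D, F | A, D, F | E, G, B, C | D, F, A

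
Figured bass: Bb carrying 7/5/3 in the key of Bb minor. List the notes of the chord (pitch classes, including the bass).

Bb, Db, F, Ab

A third above Bb in this key is Db.
A fifth above Bb in this key is F.
A seventh above Bb in this key is Ab.
Together with the bass Bb, this spells Bb minor seventh in root position.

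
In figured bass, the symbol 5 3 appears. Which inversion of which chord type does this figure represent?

triad, root position

Intervals of 5/3 above the bass form a triad; the bass is the root, so this is root position.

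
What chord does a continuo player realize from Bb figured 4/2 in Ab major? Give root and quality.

C minor seventh

The figures 4/2 indicate a seventh chord in third inversion.
In third inversion the root lies a second above the bass: a second above Bb in Ab major is C.
The chord tones are Bb, C, Eb, G, giving C minor seventh.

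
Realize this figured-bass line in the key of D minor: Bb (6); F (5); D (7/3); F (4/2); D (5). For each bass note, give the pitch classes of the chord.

Bb (6/3): Bb, D, G.
F (5/3): F, A, C.
D (7/5/3): D, F, A, C.
F (6/4/2): F, G, Bb, D.
D (5/3): D, F, A.

Bb, D, G | F, A, C | D, F, A, C | F, G, Bb, D | D, F, A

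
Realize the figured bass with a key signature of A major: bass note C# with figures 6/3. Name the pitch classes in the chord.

A third above C# in this key is E.
A sixth above C# in this key is A.
Together with the bass C#, this spells A major in first inversion.

C#, E, A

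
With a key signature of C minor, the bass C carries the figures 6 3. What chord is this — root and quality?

Ab major

The figures 6 3 indicate a triad in first inversion.
In first inversion the root lies a sixth above the bass: a sixth above C in C minor is Ab.
The chord tones are C, Eb, Ab, giving Ab major.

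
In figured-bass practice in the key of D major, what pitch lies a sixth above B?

Counting 5 letter steps above B lands on G; in D major, that letter is G.

G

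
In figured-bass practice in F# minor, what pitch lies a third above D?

Counting 2 letter steps above D lands on F; in F# minor, that letter is F#.

F#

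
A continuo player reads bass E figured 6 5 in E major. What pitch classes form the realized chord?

The written figures 6 5 are shorthand for 6/5/3: the 3 is implied.
A third above E in this key is G#.
A fifth above E in this key is B.
A sixth above E in this key is C#.
Together with the bass E, this spells C# minor seventh in first inversion.

E, G#, B, C#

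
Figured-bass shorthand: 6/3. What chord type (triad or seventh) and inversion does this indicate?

Intervals of 6/3 above the bass form a triad; the bass is the third, so this is first inversion.

triad, first inversion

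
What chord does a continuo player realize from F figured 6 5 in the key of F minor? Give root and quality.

The figures 6 5 indicate a seventh chord in first inversion.
In first inversion the root lies a sixth above the bass: a sixth above F in F minor is Db.
The chord tones are F, Ab, C, Db, giving Db major seventh.

Db major seventh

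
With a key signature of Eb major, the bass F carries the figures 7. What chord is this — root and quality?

F minor seventh

The figures 7 indicate a seventh chord in root position.
In root position the bass is the root, so the root is F.
The chord tones are F, Ab, C, Eb, giving F minor seventh.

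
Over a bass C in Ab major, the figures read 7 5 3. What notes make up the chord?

C, Eb, G, Bb

A third above C in this key is Eb.
A fifth above C in this key is G.
A seventh above C in this key is Bb.
Together with the bass C, this spells C minor seventh in root position.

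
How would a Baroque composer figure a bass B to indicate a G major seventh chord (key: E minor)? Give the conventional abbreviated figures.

6/5

B is the third of G major seventh, so the chord is in first inversion.
A seventh chord in first inversion is figured 6/5/3, conventionally abbreviated 6/5.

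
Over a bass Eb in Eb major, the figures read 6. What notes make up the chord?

The written figures 6 are shorthand for 6/3: the 3 is implied.
A third above Eb in this key is G.
A sixth above Eb in this key is C.
Together with the bass Eb, this spells C minor in first inversion.

Eb, G, C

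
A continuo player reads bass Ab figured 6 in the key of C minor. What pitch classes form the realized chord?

The written figures 6 are shorthand for 6/3: the 3 is implied.
A third above Ab in this key is C.
A sixth above Ab in this key is F.
Together with the bass Ab, this spells F minor in first inversion.

Ab, C, F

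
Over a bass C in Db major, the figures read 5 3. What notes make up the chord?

A third above C in this key is Eb.
A fifth above C in this key is Gb.
Together with the bass C, this spells C diminished in root position.

C, Eb, Gb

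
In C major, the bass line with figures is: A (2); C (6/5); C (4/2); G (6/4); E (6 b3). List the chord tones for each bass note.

A (6/4/2): A, B, D, F.
C (6/5/3): C, E, G, A.
C (6/4/2): C, D, F, A.
G (6/4): G, C, E.
E (6/b3): E, Gb, C.

A, B, D, F | C, E, G, A | C, D, F, A | G, C, E | E, Gb, C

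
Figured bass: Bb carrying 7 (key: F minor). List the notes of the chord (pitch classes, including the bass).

The written figures 7 are shorthand for 7/5/3: the 5/3 are implied.
A third above Bb in this key is Db.
A fifth above Bb in this key is F.
A seventh above Bb in this key is Ab.
Together with the bass Bb, this spells Bb minor seventh in root position.

Bb, Db, F, Ab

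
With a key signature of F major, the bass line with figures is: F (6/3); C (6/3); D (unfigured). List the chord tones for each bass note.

F, A, D | C, E, A | D, F, A

F (6/3): F, A, D.
C (6/3): C, E, A.
D (5/3): D, F, A.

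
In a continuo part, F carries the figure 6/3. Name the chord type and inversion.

Intervals of 6/3 above the bass form a triad; the bass is the third, so this is first inversion.

triad, first inversion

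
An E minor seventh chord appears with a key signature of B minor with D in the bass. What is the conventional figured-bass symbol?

D is the seventh of E minor seventh, so the chord is in third inversion.
A seventh chord in third inversion is figured 6/4/2, conventionally abbreviated 4/2.

4/2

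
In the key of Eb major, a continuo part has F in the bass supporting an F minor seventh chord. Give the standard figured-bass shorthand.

7

F is the root of F minor seventh, so the chord is in root position.
A seventh chord in root position is figured 7/5/3, conventionally abbreviated 7.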